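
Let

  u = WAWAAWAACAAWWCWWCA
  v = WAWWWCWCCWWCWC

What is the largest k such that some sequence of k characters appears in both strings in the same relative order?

Taking W at u[1]=v[1]; then A at u[2]=v[2]; then W at u[3]=v[5]; then W at u[6]=v[7]; then C at u[9]=v[9]; then W at u[12]=v[10]; then W at u[13]=v[11]; then C at u[14]=v[12]; then W at u[16]=v[13]; then C at u[17]=v[14] gives a common subsequence of length 10. Since dp[18][14] = 10, nothing longer is possible.

10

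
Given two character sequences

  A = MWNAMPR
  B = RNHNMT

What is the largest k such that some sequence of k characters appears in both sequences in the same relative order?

One common subsequence of length 2: N at A[3]=B[4] → M at A[5]=B[5]. Since dp[7][6] = 2, nothing longer is possible.

2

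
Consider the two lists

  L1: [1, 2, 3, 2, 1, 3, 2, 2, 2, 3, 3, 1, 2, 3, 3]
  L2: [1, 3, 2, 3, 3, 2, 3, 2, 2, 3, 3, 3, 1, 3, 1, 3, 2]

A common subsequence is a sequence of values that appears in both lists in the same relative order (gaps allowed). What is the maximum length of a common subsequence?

12

Match 1 [1,1]; then 2 [2,3]; then 3 [3,5]; then 2 [4,6]; then 3 [6,7]; then 2 [7,8]; then 2 [8,9]; then 3 [10,11]; then 3 [11,12]; then 1 [12,13]; then 3 [14,14]; then 3 [15,16] — 12 values in the same relative order in both. Since dp[15][17] = 12, nothing longer is possible.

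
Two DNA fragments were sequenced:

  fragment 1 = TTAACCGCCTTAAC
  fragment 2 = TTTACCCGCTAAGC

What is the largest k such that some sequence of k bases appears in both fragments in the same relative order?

Pick T [1,2] → T [2,3] → A [3,4] → C [5,6] → C [6,7] → G [7,8] → C [9,9] → T [11,10] → A [12,11] → A [13,12] → C [14,14]; all 11 bases appear in both, in order. Since dp[14][14] = 11, nothing longer is possible.

11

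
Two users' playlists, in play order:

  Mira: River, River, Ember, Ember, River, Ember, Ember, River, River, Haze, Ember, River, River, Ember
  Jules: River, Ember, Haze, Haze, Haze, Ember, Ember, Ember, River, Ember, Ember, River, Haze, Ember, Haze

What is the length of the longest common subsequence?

9

Pick River [1,1], then Ember [3,7], then Ember [4,8], then River [5,9], then Ember [6,10], then Ember [7,11], then River [9,12], then Haze [10,13], then Ember [11,14]; all 9 songs appear in both, in order, and the DP table's final entry dp[14][15] is also 9, so no common subsequence is longer.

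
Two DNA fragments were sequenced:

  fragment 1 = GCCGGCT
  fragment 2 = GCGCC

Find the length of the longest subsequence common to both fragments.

Match G at fragment 1[1]=fragment 2[1] → C at fragment 1[2]=fragment 2[2] → C at fragment 1[3]=fragment 2[4] → C at fragment 1[6]=fragment 2[5] — 4 bases in the same relative order in both. dp[7][5] = 4 confirms this is the maximum.

4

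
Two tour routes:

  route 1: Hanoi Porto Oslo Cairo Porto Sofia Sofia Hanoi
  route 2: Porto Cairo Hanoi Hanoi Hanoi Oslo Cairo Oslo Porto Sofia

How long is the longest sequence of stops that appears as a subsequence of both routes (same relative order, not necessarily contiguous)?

5

Taking Hanoi at route 1[1]=route 2[5], then Oslo at route 1[3]=route 2[6], then Cairo at route 1[4]=route 2[7], then Porto at route 1[5]=route 2[9], then Sofia at route 1[7]=route 2[10] gives a common subsequence of length 5. dp[8][10] = 5 confirms this is the maximum.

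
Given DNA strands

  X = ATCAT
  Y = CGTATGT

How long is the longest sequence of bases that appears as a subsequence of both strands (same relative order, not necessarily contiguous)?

3

Let dp[i][j] be the LCS length of the first i bases of X and the first j bases of Y. dp[i][j] = dp[i-1][j-1]+1 when the i-th and j-th bases match, else max(dp[i-1][j], dp[i][j-1]).
    ·  C  G  T  A  T  G  T
 ·  0  0  0  0  0  0  0  0
 A  0  0  0  0  1  1  1  1
 T  0  0  0  1  1  2  2  2
 C  0  1  1  1  1  2  2  2
 A  0  1  1  1  2  2  2  2
 T  0  1  1  2  2  3  3  3
dp[5][7] = 3. One LCS (by backtracking along matches): ATT.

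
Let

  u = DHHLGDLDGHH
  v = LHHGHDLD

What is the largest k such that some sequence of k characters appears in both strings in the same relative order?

Let dp[i][j] be the LCS length of the first i characters of u and the first j characters of v. dp[i][j] = dp[i-1][j-1]+1 when the i-th and j-th characters match, else max(dp[i-1][j], dp[i][j-1]).
    ·  L  H  H  G  H  D  L  D
 ·  0  0  0  0  0  0  0  0  0
 D  0  0  0  0  0  0  1  1  1
 H  0  0  1  1  1  1  1  1  1
 H  0  0  1  2  2  2  2  2  2
 L  0  1  1  2  2  2  2  3  3
 G  0  1  1  2  3  3  3  3  3
 D  0  1  1  2  3  3  4  4  4
 L  0  1  1  2  3  3  4  5  5
 D  0  1  1  2  3  3  4  5  6
 G  0  1  1  2  3  3  4  5  6
 H  0  1  2  2  3  4  4  5  6
 H  0  1  2  3  3  4  4  5  6
dp[11][8] = 6. One LCS (by backtracking along matches): HHGDLD.

6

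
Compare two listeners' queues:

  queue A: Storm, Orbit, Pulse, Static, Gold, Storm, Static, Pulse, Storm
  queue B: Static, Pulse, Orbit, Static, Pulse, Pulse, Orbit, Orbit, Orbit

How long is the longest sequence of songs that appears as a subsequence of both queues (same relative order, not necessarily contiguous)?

Taking Orbit (queue A #2, queue B #3), then Pulse (queue A #3, queue B #5), then Pulse (queue A #8, queue B #6) gives a common subsequence of length 3, and the DP table's final entry dp[9][9] is also 3, so no common subsequence is longer.

3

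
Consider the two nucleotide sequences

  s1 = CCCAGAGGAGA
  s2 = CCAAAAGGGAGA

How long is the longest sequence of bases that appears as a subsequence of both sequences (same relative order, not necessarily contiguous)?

9

One common subsequence of length 9: C (s1 #1, s2 #1) → C (s1 #2, s2 #2) → A (s1 #4, s2 #6) → G (s1 #5, s2 #7) → G (s1 #7, s2 #8) → G (s1 #8, s2 #9) → A (s1 #9, s2 #10) → G (s1 #10, s2 #11) → A (s1 #11, s2 #12). The LCS DP gives dp[11][12] = 9, so this is optimal.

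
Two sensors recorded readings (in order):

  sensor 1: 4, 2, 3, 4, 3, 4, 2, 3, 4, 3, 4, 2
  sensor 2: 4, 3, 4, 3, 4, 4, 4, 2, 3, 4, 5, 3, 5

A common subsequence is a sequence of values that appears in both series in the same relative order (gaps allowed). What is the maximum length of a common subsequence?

Pick 4 at sensor 1[1]=sensor 2[1], then 3 at sensor 1[3]=sensor 2[2], then 4 at sensor 1[4]=sensor 2[3], then 3 at sensor 1[5]=sensor 2[4], then 4 at sensor 1[6]=sensor 2[7], then 2 at sensor 1[7]=sensor 2[8], then 3 at sensor 1[8]=sensor 2[9], then 4 at sensor 1[9]=sensor 2[10], then 3 at sensor 1[10]=sensor 2[12]; all 9 values appear in both, in order, and the DP table's final entry dp[12][13] is also 9, so no common subsequence is longer.

9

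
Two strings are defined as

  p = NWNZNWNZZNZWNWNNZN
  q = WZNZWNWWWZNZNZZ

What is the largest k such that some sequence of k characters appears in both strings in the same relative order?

Taking W (p #2, q #1); then N (p #3, q #3); then Z (p #4, q #4); then N (p #5, q #6); then W (p #6, q #9); then N (p #7, q #11); then Z (p #9, q #12); then N (p #10, q #13); then Z (p #11, q #14); then Z (p #17, q #15) gives a common subsequence of length 10, and the DP table's final entry dp[18][15] is also 10, so no common subsequence is longer.

10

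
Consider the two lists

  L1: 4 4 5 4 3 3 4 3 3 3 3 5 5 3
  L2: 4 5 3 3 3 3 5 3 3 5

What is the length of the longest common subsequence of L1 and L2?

Let dp[i][j] be the LCS length of the first i values of L1 and the first j values of L2. dp[i][j] = dp[i-1][j-1]+1 when the i-th and j-th values match, else max(dp[i-1][j], dp[i][j-1]).
    ·  4  5  3  3  3  3  5  3  3  5
 ·  0  0  0  0  0  0  0  0  0  0  0
 4  0  1  1  1  1  1  1  1  1  1  1
 4  0  1  1  1  1  1  1  1  1  1  1
 5  0  1  2  2  2  2  2  2  2  2  2
 4  0  1  2  2  2  2  2  2  2  2  2
 3  0  1  2  3  3  3  3  3  3  3  3
 3  0  1  2  3  4  4  4  4  4  4  4
 4  0  1  2  3  4  4  4  4  4  4  4
 3  0  1  2  3  4  5  5  5  5  5  5
 3  0  1  2  3  4  5  6  6  6  6  6
 3  0  1  2  3  4  5  6  6  7  7  7
 3  0  1  2  3  4  5  6  6  7  8  8
 5  0  1  2  3  4  5  6  7  7  8  9
 5  0  1  2  3  4  5  6  7  7  8  9
 3  0  1  2  3  4  5  6  7  8  8  9
dp[14][10] = 9. One LCS (by backtracking along matches): 4, 5, 3, 3, 3, 3, 3, 3, 5.

9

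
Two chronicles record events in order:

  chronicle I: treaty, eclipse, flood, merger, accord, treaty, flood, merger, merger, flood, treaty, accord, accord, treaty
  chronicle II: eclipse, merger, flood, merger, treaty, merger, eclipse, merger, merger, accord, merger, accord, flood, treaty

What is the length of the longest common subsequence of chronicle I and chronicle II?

9

One common subsequence of length 9: eclipse (chronicle I #2, chronicle II #1), flood (chronicle I #3, chronicle II #3), merger (chronicle I #4, chronicle II #4), treaty (chronicle I #6, chronicle II #5), merger (chronicle I #8, chronicle II #8), merger (chronicle I #9, chronicle II #9), accord (chronicle I #12, chronicle II #10), accord (chronicle I #13, chronicle II #12), treaty (chronicle I #14, chronicle II #14). The LCS DP gives dp[14][14] = 9, so this is optimal.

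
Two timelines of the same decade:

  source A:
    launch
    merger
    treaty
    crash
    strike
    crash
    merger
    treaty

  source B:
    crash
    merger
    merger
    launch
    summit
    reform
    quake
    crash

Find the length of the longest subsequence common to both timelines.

Match launch at source A[1]=source B[4]; then crash at source A[6]=source B[8] — 2 events in the same relative order in both. The LCS DP gives dp[8][8] = 2, so this is optimal.

2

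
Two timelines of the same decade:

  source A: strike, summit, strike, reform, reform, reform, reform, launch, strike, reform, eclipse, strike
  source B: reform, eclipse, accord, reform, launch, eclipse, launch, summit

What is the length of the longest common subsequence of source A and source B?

4

Taking reform at source A[4]=source B[1], reform at source A[7]=source B[4], launch at source A[8]=source B[5], eclipse at source A[11]=source B[6] gives a common subsequence of length 4. dp[12][8] = 4 confirms this is the maximum.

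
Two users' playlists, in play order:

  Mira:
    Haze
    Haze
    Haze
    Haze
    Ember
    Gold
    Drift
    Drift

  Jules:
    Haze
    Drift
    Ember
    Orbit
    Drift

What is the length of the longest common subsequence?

Pick Haze [1,1], then Ember [5,3], then Drift [8,5]; all 3 songs appear in both, in order. dp[8][5] = 3 confirms this is the maximum.

3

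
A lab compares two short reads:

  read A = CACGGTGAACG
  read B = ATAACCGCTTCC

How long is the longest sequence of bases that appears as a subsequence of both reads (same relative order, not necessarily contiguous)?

Taking A at read A[2]=read B[1]; then T at read A[6]=read B[2]; then A at read A[8]=read B[3]; then A at read A[9]=read B[4]; then C at read A[10]=read B[6]; then G at read A[11]=read B[7] gives a common subsequence of length 6, and the DP table's final entry dp[11][12] is also 6, so no common subsequence is longer.

6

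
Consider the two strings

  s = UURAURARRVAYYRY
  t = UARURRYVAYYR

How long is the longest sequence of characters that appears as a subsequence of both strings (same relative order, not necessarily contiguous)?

Match U [1,1], then R [3,3], then U [5,4], then R [6,5], then R [8,6], then V [10,8], then A [11,9], then Y [12,10], then Y [13,11], then R [14,12] — 10 characters in the same relative order in both. dp[15][12] = 10 confirms this is the maximum.

10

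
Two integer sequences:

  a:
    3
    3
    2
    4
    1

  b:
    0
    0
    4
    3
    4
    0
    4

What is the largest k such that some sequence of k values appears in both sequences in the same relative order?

2

Let dp[i][j] be the LCS length of the first i values of a and the first j values of b. dp[i][j] = dp[i-1][j-1]+1 when the i-th and j-th values match, else max(dp[i-1][j], dp[i][j-1]).
    ·  0  0  4  3  4  0  4
 ·  0  0  0  0  0  0  0  0
 3  0  0  0  0  1  1  1  1
 3  0  0  0  0  1  1  1  1
 2  0  0  0  0  1  1  1  1
 4  0  0  0  1  1  2  2  2
 1  0  0  0  1  1  2  2  2
dp[5][7] = 2. One LCS (by backtracking along matches): 3, 4.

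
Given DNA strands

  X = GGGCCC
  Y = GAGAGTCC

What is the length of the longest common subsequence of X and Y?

Pick G (X #1, Y #1); then G (X #2, Y #3); then G (X #3, Y #5); then C (X #5, Y #7); then C (X #6, Y #8); all 5 bases appear in both, in order. The LCS DP gives dp[6][8] = 5, so this is optimal.

5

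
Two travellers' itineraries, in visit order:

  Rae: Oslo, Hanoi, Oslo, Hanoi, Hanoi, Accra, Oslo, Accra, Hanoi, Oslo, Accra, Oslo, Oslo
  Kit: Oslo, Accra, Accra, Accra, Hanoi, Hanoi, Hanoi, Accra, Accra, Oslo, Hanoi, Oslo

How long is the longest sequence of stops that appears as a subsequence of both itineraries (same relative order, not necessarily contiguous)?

8

Match Oslo at Rae[1]=Kit[1]; then Hanoi at Rae[2]=Kit[5]; then Hanoi at Rae[4]=Kit[6]; then Hanoi at Rae[5]=Kit[7]; then Accra at Rae[6]=Kit[9]; then Oslo at Rae[7]=Kit[10]; then Hanoi at Rae[9]=Kit[11]; then Oslo at Rae[13]=Kit[12] — 8 stops in the same relative order in both. The LCS DP gives dp[13][12] = 8, so this is optimal.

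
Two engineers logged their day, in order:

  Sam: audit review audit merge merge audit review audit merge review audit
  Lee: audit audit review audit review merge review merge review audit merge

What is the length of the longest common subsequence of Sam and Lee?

Taking audit at Sam[1]=Lee[2], review at Sam[2]=Lee[3], audit at Sam[3]=Lee[4], merge at Sam[4]=Lee[6], merge at Sam[5]=Lee[8], review at Sam[7]=Lee[9], audit at Sam[8]=Lee[10], merge at Sam[9]=Lee[11] gives a common subsequence of length 8. Since dp[11][11] = 8, nothing longer is possible.

8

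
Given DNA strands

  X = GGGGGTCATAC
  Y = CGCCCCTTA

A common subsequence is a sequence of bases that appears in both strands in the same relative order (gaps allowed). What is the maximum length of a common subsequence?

4

Taking G at X[1]=Y[2], then T at X[6]=Y[7], then T at X[9]=Y[8], then A at X[10]=Y[9] gives a common subsequence of length 4. dp[11][9] = 4 confirms this is the maximum.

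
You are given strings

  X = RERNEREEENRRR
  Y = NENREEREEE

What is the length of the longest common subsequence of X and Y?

Taking R at X[1]=Y[4] → E at X[2]=Y[5] → E at X[5]=Y[6] → R at X[6]=Y[7] → E at X[7]=Y[8] → E at X[8]=Y[9] → E at X[9]=Y[10] gives a common subsequence of length 7. Since dp[13][10] = 7, nothing longer is possible.

7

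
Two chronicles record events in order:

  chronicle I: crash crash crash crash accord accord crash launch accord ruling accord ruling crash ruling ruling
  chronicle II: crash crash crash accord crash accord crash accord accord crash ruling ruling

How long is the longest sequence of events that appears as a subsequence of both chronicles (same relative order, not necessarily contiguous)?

Pick crash at chronicle I[1]=chronicle II[1]; then crash at chronicle I[2]=chronicle II[2]; then crash at chronicle I[3]=chronicle II[3]; then crash at chronicle I[4]=chronicle II[5]; then accord at chronicle I[6]=chronicle II[6]; then crash at chronicle I[7]=chronicle II[7]; then accord at chronicle I[9]=chronicle II[8]; then accord at chronicle I[11]=chronicle II[9]; then crash at chronicle I[13]=chronicle II[10]; then ruling at chronicle I[14]=chronicle II[11]; then ruling at chronicle I[15]=chronicle II[12]; all 11 events appear in both, in order. The LCS DP gives dp[15][12] = 11, so this is optimal.

11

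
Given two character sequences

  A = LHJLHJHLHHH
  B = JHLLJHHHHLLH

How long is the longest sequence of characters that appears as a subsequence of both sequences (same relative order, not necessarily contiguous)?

7

Pick L [1,4]; then J [3,5]; then H [5,6]; then H [7,7]; then H [9,8]; then H [10,9]; then H [11,12]; all 7 characters appear in both, in order. dp[11][12] = 7 confirms this is the maximum.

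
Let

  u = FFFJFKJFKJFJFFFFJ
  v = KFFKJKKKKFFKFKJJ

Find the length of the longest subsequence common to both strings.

9

One common subsequence of length 9: F (u #1, v #2), F (u #2, v #3), F (u #3, v #10), F (u #5, v #11), K (u #6, v #12), F (u #8, v #13), K (u #9, v #14), J (u #12, v #15), J (u #17, v #16). dp[17][16] = 9 confirms this is the maximum.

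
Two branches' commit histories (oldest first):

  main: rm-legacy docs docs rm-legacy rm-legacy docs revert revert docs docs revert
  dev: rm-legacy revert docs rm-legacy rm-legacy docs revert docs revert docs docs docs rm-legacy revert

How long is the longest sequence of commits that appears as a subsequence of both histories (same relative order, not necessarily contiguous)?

Pick rm-legacy (main #1, dev #1) → docs (main #3, dev #3) → rm-legacy (main #4, dev #4) → rm-legacy (main #5, dev #5) → docs (main #6, dev #6) → revert (main #7, dev #7) → revert (main #8, dev #9) → docs (main #9, dev #11) → docs (main #10, dev #12) → revert (main #11, dev #14); all 10 commits appear in both, in order. dp[11][14] = 10 confirms this is the maximum.

10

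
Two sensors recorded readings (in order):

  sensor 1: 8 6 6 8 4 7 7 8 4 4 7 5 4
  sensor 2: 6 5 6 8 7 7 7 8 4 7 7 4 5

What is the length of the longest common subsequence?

9

Taking 6 at sensor 1[2]=sensor 2[1], 6 at sensor 1[3]=sensor 2[3], 8 at sensor 1[4]=sensor 2[4], 7 at sensor 1[6]=sensor 2[6], 7 at sensor 1[7]=sensor 2[7], 8 at sensor 1[8]=sensor 2[8], 4 at sensor 1[9]=sensor 2[9], 4 at sensor 1[10]=sensor 2[12], 5 at sensor 1[12]=sensor 2[13] gives a common subsequence of length 9, and the DP table's final entry dp[13][13] is also 9, so no common subsequence is longer.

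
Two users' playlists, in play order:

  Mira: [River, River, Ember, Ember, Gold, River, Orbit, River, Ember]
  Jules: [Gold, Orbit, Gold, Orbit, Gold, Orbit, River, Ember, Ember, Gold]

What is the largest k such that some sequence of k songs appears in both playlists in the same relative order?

4

Match River at Mira[2]=Jules[7], then Ember at Mira[3]=Jules[8], then Ember at Mira[4]=Jules[9], then Gold at Mira[5]=Jules[10] — 4 songs in the same relative order in both. dp[9][10] = 4 confirms this is the maximum.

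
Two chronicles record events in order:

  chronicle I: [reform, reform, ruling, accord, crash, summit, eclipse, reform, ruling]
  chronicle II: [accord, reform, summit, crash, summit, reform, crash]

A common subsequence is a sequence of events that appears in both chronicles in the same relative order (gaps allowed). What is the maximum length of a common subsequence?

Taking reform (chronicle I #1, chronicle II #2) → crash (chronicle I #5, chronicle II #4) → summit (chronicle I #6, chronicle II #5) → reform (chronicle I #8, chronicle II #6) gives a common subsequence of length 4, and the DP table's final entry dp[9][7] is also 4, so no common subsequence is longer.

4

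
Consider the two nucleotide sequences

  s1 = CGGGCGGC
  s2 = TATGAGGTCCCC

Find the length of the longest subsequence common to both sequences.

5

Let dp[i][j] be the LCS length of the first i bases of s1 and the first j bases of s2. dp[i][j] = dp[i-1][j-1]+1 when the i-th and j-th bases match, else max(dp[i-1][j], dp[i][j-1]).
    ·  T  A  T  G  A  G  G  T  C  C  C  C
 ·  0  0  0  0  0  0  0  0  0  0  0  0  0
 C  0  0  0  0  0  0  0  0  0  1  1  1  1
 G  0  0  0  0  1  1  1  1  1  1  1  1  1
 G  0  0  0  0  1  1  2  2  2  2  2  2  2
 G  0  0  0  0  1  1  2  3  3  3  3  3  3
 C  0  0  0  0  1  1  2  3  3  4  4  4  4
 G  0  0  0  0  1  1  2  3  3  4  4  4  4
 G  0  0  0  0  1  1  2  3  3  4  4  4  4
 C  0  0  0  0  1  1  2  3  3  4  5  5  5
dp[8][12] = 5. One LCS (by backtracking along matches): GGGCC.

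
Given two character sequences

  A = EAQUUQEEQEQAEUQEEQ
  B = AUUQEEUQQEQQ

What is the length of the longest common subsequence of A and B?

Match A (A #2, B #1); then U (A #4, B #2); then U (A #5, B #3); then Q (A #6, B #4); then E (A #7, B #5); then E (A #8, B #6); then Q (A #9, B #8); then Q (A #11, B #9); then E (A #13, B #10); then Q (A #15, B #11); then Q (A #18, B #12) — 11 characters in the same relative order in both, and the DP table's final entry dp[18][12] is also 11, so no common subsequence is longer.

11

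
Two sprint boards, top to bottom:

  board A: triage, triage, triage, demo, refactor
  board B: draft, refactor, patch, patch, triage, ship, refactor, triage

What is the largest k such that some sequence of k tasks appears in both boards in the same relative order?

2

One common subsequence of length 2: triage (board A #1, board B #5), triage (board A #3, board B #8). The LCS DP gives dp[5][8] = 2, so this is optimal.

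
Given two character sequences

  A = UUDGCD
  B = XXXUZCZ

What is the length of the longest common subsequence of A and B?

2

One common subsequence of length 2: U [1,4]; then C [5,6]. The LCS DP gives dp[6][7] = 2, so this is optimal.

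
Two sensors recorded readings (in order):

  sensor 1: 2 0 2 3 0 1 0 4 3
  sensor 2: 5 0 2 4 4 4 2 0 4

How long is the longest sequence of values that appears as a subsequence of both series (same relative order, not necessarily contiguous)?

Let dp[i][j] be the LCS length of the first i values of sensor 1 and the first j values of sensor 2. dp[i][j] = dp[i-1][j-1]+1 when the i-th and j-th values match, else max(dp[i-1][j], dp[i][j-1]).
    ·  5  0  2  4  4  4  2  0  4
 ·  0  0  0  0  0  0  0  0  0  0
 2  0  0  0  1  1  1  1  1  1  1
 0  0  0  1  1  1  1  1  1  2  2
 2  0  0  1  2  2  2  2  2  2  2
 3  0  0  1  2  2  2  2  2  2  2
 0  0  0  1  2  2  2  2  2  3  3
 1  0  0  1  2  2  2  2  2  3  3
 0  0  0  1  2  2  2  2  2  3  3
 4  0  0  1  2  3  3  3  3  3  4
 3  0  0  1  2  3  3  3  3  3  4
dp[9][9] = 4. One LCS (by backtracking along matches): 2, 2, 0, 4.

4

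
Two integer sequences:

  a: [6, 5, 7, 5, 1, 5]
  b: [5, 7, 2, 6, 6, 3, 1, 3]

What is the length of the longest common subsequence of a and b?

Let dp[i][j] be the LCS length of the first i values of a and the first j values of b. dp[i][j] = dp[i-1][j-1]+1 when the i-th and j-th values match, else max(dp[i-1][j], dp[i][j-1]).
    ·  5  7  2  6  6  3  1  3
 ·  0  0  0  0  0  0  0  0  0
 6  0  0  0  0  1  1  1  1  1
 5  0  1  1  1  1  1  1  1  1
 7  0  1  2  2  2  2  2  2  2
 5  0  1  2  2  2  2  2  2  2
 1  0  1  2  2  2  2  2  3  3
 5  0  1  2  2  2  2  2  3  3
dp[6][8] = 3. One LCS (by backtracking along matches): 5, 7, 1.

3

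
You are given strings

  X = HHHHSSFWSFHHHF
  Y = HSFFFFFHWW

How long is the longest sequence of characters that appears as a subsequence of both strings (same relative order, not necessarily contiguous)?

5

Match H at X[4]=Y[1], then S at X[5]=Y[2], then F at X[7]=Y[6], then F at X[10]=Y[7], then H at X[11]=Y[8] — 5 characters in the same relative order in both, and the DP table's final entry dp[14][10] is also 5, so no common subsequence is longer.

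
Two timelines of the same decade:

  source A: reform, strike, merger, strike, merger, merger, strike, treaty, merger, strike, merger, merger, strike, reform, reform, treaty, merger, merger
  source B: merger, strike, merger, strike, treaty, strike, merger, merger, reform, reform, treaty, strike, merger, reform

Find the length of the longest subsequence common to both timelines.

Match merger (source A #3, source B #1), then strike (source A #4, source B #2), then merger (source A #6, source B #3), then strike (source A #7, source B #4), then treaty (source A #8, source B #5), then strike (source A #10, source B #6), then merger (source A #11, source B #7), then merger (source A #12, source B #8), then reform (source A #14, source B #9), then reform (source A #15, source B #10), then treaty (source A #16, source B #11), then merger (source A #17, source B #13) — 12 events in the same relative order in both. The LCS DP gives dp[18][14] = 12, so this is optimal.

12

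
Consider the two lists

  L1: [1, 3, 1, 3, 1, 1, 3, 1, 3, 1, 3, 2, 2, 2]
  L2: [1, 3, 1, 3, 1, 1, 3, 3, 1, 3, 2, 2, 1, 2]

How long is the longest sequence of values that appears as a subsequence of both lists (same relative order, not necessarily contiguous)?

13

Pick 1 [1,1] → 3 [2,2] → 1 [3,3] → 3 [4,4] → 1 [5,5] → 1 [6,6] → 3 [7,7] → 3 [9,8] → 1 [10,9] → 3 [11,10] → 2 [12,11] → 2 [13,12] → 2 [14,14]; all 13 values appear in both, in order. The LCS DP gives dp[14][14] = 13, so this is optimal.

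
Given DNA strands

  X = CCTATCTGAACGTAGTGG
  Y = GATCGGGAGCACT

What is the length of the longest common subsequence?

Taking A (X #4, Y #2) → T (X #5, Y #3) → C (X #6, Y #4) → G (X #8, Y #7) → A (X #9, Y #8) → A (X #10, Y #11) → C (X #11, Y #12) → T (X #16, Y #13) gives a common subsequence of length 8. Since dp[18][13] = 8, nothing longer is possible.

8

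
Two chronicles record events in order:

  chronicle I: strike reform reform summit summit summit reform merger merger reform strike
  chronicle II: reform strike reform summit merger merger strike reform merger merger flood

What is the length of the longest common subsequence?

6

Match strike [1,2], reform [3,3], summit [4,4], reform [7,8], merger [8,9], merger [9,10] — 6 events in the same relative order in both. Since dp[11][11] = 6, nothing longer is possible.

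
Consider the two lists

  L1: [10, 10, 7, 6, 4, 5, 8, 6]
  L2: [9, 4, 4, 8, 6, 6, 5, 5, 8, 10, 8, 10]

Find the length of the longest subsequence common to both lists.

Pick 6 at L1[4]=L2[6], 5 at L1[6]=L2[8], 8 at L1[7]=L2[11]; all 3 values appear in both, in order. Since dp[8][12] = 3, nothing longer is possible.

3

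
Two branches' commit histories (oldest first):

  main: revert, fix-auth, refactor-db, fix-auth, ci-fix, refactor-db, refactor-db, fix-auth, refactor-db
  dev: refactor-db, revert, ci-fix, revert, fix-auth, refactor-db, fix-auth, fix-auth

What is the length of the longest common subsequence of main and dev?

5

Pick revert [1,4] → fix-auth [2,5] → refactor-db [3,6] → fix-auth [4,7] → fix-auth [8,8]; all 5 commits appear in both, in order, and the DP table's final entry dp[9][8] is also 5, so no common subsequence is longer.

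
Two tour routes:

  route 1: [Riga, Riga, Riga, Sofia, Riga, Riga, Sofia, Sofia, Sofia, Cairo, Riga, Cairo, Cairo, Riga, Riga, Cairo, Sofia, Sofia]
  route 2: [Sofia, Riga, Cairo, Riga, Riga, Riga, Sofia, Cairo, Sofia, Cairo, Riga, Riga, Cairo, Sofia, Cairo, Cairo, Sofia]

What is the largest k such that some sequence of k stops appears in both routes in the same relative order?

12

Pick Riga [1,2], Riga [3,4], Riga [5,5], Riga [6,6], Sofia [7,7], Sofia [9,9], Cairo [10,10], Riga [11,12], Cairo [12,13], Cairo [13,15], Cairo [16,16], Sofia [18,17]; all 12 stops appear in both, in order, and the DP table's final entry dp[18][17] is also 12, so no common subsequence is longer.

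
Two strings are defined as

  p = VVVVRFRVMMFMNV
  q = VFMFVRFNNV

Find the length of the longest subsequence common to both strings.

Match V at p[1]=q[1] → V at p[4]=q[5] → R at p[5]=q[6] → F at p[6]=q[7] → N at p[13]=q[9] → V at p[14]=q[10] — 6 characters in the same relative order in both. Since dp[14][10] = 6, nothing longer is possible.

6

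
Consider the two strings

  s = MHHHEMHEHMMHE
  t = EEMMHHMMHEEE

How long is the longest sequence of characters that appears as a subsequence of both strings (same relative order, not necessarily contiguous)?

Match M at s[1]=t[3], M at s[6]=t[4], H at s[7]=t[5], H at s[9]=t[6], M at s[10]=t[7], M at s[11]=t[8], H at s[12]=t[9], E at s[13]=t[12] — 8 characters in the same relative order in both. Since dp[13][12] = 8, nothing longer is possible.

8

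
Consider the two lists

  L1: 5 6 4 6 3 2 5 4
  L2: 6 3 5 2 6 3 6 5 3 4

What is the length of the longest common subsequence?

One common subsequence of length 5: 5 (L1 #1, L2 #3), 6 (L1 #2, L2 #5), 6 (L1 #4, L2 #7), 3 (L1 #5, L2 #9), 4 (L1 #8, L2 #10), and the DP table's final entry dp[8][10] is also 5, so no common subsequence is longer.

5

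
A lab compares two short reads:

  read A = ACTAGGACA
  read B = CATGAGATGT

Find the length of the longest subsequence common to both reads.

5

Match A (read A #1, read B #2) → T (read A #3, read B #3) → A (read A #4, read B #5) → G (read A #5, read B #6) → G (read A #6, read B #9) — 5 bases in the same relative order in both. dp[9][10] = 5 confirms this is the maximum.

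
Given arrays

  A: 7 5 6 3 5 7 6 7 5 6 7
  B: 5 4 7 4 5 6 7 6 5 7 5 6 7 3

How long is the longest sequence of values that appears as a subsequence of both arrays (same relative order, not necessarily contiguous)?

9

Pick 7 [1,3] → 5 [2,5] → 6 [3,6] → 7 [6,7] → 6 [7,8] → 7 [8,10] → 5 [9,11] → 6 [10,12] → 7 [11,13]; all 9 values appear in both, in order. dp[11][14] = 9 confirms this is the maximum.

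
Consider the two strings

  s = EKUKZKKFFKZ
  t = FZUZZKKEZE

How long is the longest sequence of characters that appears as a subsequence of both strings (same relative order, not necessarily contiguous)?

Pick U (s #3, t #3) → Z (s #5, t #5) → K (s #6, t #6) → K (s #7, t #7) → Z (s #11, t #9); all 5 characters appear in both, in order, and the DP table's final entry dp[11][10] is also 5, so no common subsequence is longer.

5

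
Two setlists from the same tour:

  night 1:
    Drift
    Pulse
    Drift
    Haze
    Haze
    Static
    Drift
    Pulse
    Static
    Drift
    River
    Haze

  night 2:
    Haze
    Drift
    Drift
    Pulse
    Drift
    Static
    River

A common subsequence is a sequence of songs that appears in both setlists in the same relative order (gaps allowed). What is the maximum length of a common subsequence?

Taking Drift at night 1[1]=night 2[3], then Pulse at night 1[2]=night 2[4], then Drift at night 1[7]=night 2[5], then Static at night 1[9]=night 2[6], then River at night 1[11]=night 2[7] gives a common subsequence of length 5. Since dp[12][7] = 5, nothing longer is possible.

5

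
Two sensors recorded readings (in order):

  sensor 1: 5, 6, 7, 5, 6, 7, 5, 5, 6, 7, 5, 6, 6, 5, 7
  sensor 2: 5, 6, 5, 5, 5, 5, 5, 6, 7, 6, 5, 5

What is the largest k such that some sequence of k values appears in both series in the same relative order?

Pick 5 at sensor 1[1]=sensor 2[1], then 6 at sensor 1[2]=sensor 2[2], then 5 at sensor 1[4]=sensor 2[5], then 5 at sensor 1[7]=sensor 2[6], then 5 at sensor 1[8]=sensor 2[7], then 6 at sensor 1[9]=sensor 2[8], then 7 at sensor 1[10]=sensor 2[9], then 5 at sensor 1[11]=sensor 2[11], then 5 at sensor 1[14]=sensor 2[12]; all 9 values appear in both, in order, and the DP table's final entry dp[15][12] is also 9, so no common subsequence is longer.

9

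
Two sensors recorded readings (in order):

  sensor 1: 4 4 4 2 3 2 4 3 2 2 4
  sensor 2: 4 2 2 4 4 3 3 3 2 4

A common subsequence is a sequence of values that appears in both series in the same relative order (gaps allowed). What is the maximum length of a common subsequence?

7

Taking 4 [1,1], then 4 [2,4], then 4 [3,5], then 3 [5,7], then 3 [8,8], then 2 [10,9], then 4 [11,10] gives a common subsequence of length 7. The LCS DP gives dp[11][10] = 7, so this is optimal.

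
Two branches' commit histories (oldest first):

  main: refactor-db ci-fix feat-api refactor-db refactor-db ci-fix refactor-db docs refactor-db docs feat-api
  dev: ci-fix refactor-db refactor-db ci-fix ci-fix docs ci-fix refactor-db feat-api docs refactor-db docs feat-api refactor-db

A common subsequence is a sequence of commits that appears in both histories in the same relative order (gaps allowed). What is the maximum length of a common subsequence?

9

Pick ci-fix [2,1] → refactor-db [4,2] → refactor-db [5,3] → ci-fix [6,7] → refactor-db [7,8] → docs [8,10] → refactor-db [9,11] → docs [10,12] → feat-api [11,13]; all 9 commits appear in both, in order, and the DP table's final entry dp[11][14] is also 9, so no common subsequence is longer.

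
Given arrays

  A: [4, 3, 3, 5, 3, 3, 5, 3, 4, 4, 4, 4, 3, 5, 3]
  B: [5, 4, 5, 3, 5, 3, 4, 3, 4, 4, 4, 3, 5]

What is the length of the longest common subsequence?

Match 4 [1,2]; then 5 [4,3]; then 3 [6,4]; then 5 [7,5]; then 3 [8,6]; then 4 [9,7]; then 4 [10,9]; then 4 [11,10]; then 4 [12,11]; then 3 [13,12]; then 5 [14,13] — 11 values in the same relative order in both, and the DP table's final entry dp[15][13] is also 11, so no common subsequence is longer.

11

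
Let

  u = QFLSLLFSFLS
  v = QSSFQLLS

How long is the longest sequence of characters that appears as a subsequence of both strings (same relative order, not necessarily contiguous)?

Pick Q [1,1] → S [4,2] → S [8,3] → F [9,4] → L [10,7] → S [11,8]; all 6 characters appear in both, in order. The LCS DP gives dp[11][8] = 6, so this is optimal.

6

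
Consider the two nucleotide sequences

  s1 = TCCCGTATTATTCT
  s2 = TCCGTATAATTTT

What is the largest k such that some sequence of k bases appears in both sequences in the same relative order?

Match T at s1[1]=s2[1] → C at s1[3]=s2[2] → C at s1[4]=s2[3] → G at s1[5]=s2[4] → T at s1[6]=s2[5] → A at s1[7]=s2[6] → T at s1[8]=s2[7] → T at s1[9]=s2[10] → T at s1[11]=s2[11] → T at s1[12]=s2[12] → T at s1[14]=s2[13] — 11 bases in the same relative order in both. Since dp[14][13] = 11, nothing longer is possible.

11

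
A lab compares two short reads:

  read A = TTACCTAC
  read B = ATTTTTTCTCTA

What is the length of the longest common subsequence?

6

Pick T at read A[1]=read B[6] → T at read A[2]=read B[7] → C at read A[4]=read B[8] → C at read A[5]=read B[10] → T at read A[6]=read B[11] → A at read A[7]=read B[12]; all 6 bases appear in both, in order. The LCS DP gives dp[8][12] = 6, so this is optimal.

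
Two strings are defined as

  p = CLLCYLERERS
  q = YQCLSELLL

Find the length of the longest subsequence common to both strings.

Taking C [1,3] → L [2,7] → L [3,8] → L [6,9] gives a common subsequence of length 4. Since dp[11][9] = 4, nothing longer is possible.

4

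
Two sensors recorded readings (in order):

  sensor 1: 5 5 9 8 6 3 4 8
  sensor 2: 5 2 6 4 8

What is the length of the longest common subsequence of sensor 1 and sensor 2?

4

Pick 5 (sensor 1 #1, sensor 2 #1), 6 (sensor 1 #5, sensor 2 #3), 4 (sensor 1 #7, sensor 2 #4), 8 (sensor 1 #8, sensor 2 #5); all 4 values appear in both, in order. dp[8][5] = 4 confirms this is the maximum.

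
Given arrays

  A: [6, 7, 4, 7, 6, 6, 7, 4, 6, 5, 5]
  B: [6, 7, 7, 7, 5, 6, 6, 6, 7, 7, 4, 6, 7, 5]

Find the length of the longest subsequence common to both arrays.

9

One common subsequence of length 9: 6 at A[1]=B[1], 7 at A[2]=B[3], 7 at A[4]=B[4], 6 at A[5]=B[7], 6 at A[6]=B[8], 7 at A[7]=B[10], 4 at A[8]=B[11], 6 at A[9]=B[12], 5 at A[11]=B[14]. Since dp[11][14] = 9, nothing longer is possible.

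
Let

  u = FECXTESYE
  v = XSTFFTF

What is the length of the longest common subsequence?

2

Match F (u #1, v #5) → T (u #5, v #6) — 2 characters in the same relative order in both. Since dp[9][7] = 2, nothing longer is possible.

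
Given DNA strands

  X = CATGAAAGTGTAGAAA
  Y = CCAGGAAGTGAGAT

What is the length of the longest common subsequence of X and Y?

11

Taking C at X[1]=Y[2] → A at X[2]=Y[3] → G at X[4]=Y[5] → A at X[6]=Y[6] → A at X[7]=Y[7] → G at X[8]=Y[8] → T at X[9]=Y[9] → G at X[10]=Y[10] → A at X[12]=Y[11] → G at X[13]=Y[12] → A at X[14]=Y[13] gives a common subsequence of length 11. Since dp[16][14] = 11, nothing longer is possible.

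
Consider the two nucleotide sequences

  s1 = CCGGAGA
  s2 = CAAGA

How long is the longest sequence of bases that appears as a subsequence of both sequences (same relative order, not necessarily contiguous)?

One common subsequence of length 4: C at s1[1]=s2[1], then A at s1[5]=s2[3], then G at s1[6]=s2[4], then A at s1[7]=s2[5]. dp[7][5] = 4 confirms this is the maximum.

4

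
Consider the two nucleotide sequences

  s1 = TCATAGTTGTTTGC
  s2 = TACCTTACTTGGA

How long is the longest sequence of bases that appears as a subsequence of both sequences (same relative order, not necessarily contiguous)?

8

Match T at s1[1]=s2[1]; then C at s1[2]=s2[4]; then T at s1[4]=s2[6]; then A at s1[5]=s2[7]; then T at s1[7]=s2[9]; then T at s1[8]=s2[10]; then G at s1[9]=s2[11]; then G at s1[13]=s2[12] — 8 bases in the same relative order in both, and the DP table's final entry dp[14][13] is also 8, so no common subsequence is longer.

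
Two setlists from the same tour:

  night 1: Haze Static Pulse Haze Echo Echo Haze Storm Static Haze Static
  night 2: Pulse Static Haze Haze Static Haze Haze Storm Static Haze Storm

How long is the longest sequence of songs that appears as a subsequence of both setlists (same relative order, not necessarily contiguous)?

7

Taking Haze at night 1[1]=night 2[4], Static at night 1[2]=night 2[5], Haze at night 1[4]=night 2[6], Haze at night 1[7]=night 2[7], Storm at night 1[8]=night 2[8], Static at night 1[9]=night 2[9], Haze at night 1[10]=night 2[10] gives a common subsequence of length 7, and the DP table's final entry dp[11][11] is also 7, so no common subsequence is longer.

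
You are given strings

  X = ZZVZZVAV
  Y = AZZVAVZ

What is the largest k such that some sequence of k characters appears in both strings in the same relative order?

5

Pick Z (X #4, Y #2), Z (X #5, Y #3), V (X #6, Y #4), A (X #7, Y #5), V (X #8, Y #6); all 5 characters appear in both, in order. Since dp[8][7] = 5, nothing longer is possible.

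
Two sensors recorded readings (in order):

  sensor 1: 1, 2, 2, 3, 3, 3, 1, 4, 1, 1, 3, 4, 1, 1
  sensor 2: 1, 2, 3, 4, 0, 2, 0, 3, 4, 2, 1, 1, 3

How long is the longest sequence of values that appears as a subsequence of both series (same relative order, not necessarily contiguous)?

8

Pick 1 at sensor 1[1]=sensor 2[1]; then 2 at sensor 1[2]=sensor 2[2]; then 2 at sensor 1[3]=sensor 2[6]; then 3 at sensor 1[6]=sensor 2[8]; then 4 at sensor 1[8]=sensor 2[9]; then 1 at sensor 1[9]=sensor 2[11]; then 1 at sensor 1[10]=sensor 2[12]; then 3 at sensor 1[11]=sensor 2[13]; all 8 values appear in both, in order. The LCS DP gives dp[14][13] = 8, so this is optimal.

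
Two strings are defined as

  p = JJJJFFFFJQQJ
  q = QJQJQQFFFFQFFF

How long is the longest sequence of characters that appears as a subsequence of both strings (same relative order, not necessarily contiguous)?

One common subsequence of length 7: J at p[1]=q[2], then J at p[2]=q[4], then F at p[5]=q[7], then F at p[6]=q[8], then F at p[7]=q[9], then F at p[8]=q[10], then Q at p[10]=q[11]. The LCS DP gives dp[12][14] = 7, so this is optimal.

7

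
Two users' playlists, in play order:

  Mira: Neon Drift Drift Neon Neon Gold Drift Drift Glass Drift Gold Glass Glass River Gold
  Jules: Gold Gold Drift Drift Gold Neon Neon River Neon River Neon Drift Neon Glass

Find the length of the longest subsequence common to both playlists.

6

One common subsequence of length 6: Drift [2,3]; then Drift [3,4]; then Neon [4,9]; then Neon [5,11]; then Drift [7,12]; then Glass [13,14], and the DP table's final entry dp[15][14] is also 6, so no common subsequence is longer.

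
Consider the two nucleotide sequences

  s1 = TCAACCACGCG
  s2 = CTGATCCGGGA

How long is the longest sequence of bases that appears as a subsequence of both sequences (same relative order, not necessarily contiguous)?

Let dp[i][j] be the LCS length of the first i bases of s1 and the first j bases of s2. dp[i][j] = dp[i-1][j-1]+1 when the i-th and j-th bases match, else max(dp[i-1][j], dp[i][j-1]).
    ·  C  T  G  A  T  C  C  G  G  G  A
 ·  0  0  0  0  0  0  0  0  0  0  0  0
 T  0  0  1  1  1  1  1  1  1  1  1  1
 C  0  1  1  1  1  1  2  2  2  2  2  2
 A  0  1  1  1  2  2  2  2  2  2  2  3
 A  0  1  1  1  2  2  2  2  2  2  2  3
 C  0  1  1  1  2  2  3  3  3  3  3  3
 C  0  1  1  1  2  2  3  4  4  4  4  4
 A  0  1  1  1  2  2  3  4  4  4  4  5
 C  0  1  1  1  2  2  3  4  4  4  4  5
 G  0  1  1  2  2  2  3  4  5  5  5  5
 C  0  1  1  2  2  2  3  4  5  5  5  5
 G  0  1  1  2  2  2  3  4  5  6  6  6
dp[11][11] = 6. One LCS (by backtracking along matches): TACCGG.

6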